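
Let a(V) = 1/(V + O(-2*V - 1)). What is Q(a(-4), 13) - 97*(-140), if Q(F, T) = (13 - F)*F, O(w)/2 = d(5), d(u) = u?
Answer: 488957/36 ≈ 13582.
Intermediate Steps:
O(w) = 10 (O(w) = 2*5 = 10)
a(V) = 1/(10 + V) (a(V) = 1/(V + 10) = 1/(10 + V))
Q(F, T) = F*(13 - F)
Q(a(-4), 13) - 97*(-140) = (13 - 1/(10 - 4))/(10 - 4) - 97*(-140) = (13 - 1/6)/6 + 13580 = (13 - 1*⅙)/6 + 13580 = (13 - ⅙)/6 + 13580 = (⅙)*(77/6) + 13580 = 77/36 + 13580 = 488957/36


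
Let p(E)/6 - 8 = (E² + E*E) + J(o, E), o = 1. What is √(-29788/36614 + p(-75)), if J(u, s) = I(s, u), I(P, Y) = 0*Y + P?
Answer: 4*√1405460646934/18307 ≈ 259.03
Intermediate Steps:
I(P, Y) = P (I(P, Y) = 0 + P = P)
J(u, s) = s
p(E) = 48 + 6*E + 12*E² (p(E) = 48 + 6*((E² + E*E) + E) = 48 + 6*((E² + E²) + E) = 48 + 6*(2*E² + E) = 48 + 6*(E + 2*E²) = 48 + (6*E + 12*E²) = 48 + 6*E + 12*E²)
√(-29788/36614 + p(-75)) = √(-29788/36614 + (48 + 6*(-75) + 12*(-75)²)) = √(-29788*1/36614 + (48 - 450 + 12*5625)) = √(-14894/18307 + (48 - 450 + 67500)) = √(-14894/18307 + 67098) = √(1228348192/18307) = 4*√1405460646934/18307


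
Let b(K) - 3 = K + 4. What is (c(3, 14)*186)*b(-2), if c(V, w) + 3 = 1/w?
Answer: -19065/7 ≈ -2723.6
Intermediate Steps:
c(V, w) = -3 + 1/w
b(K) = 7 + K (b(K) = 3 + (K + 4) = 3 + (4 + K) = 7 + K)
(c(3, 14)*186)*b(-2) = ((-3 + 1/14)*186)*(7 - 2) = ((-3 + 1/14)*186)*5 = -41/14*186*5 = -3813/7*5 = -19065/7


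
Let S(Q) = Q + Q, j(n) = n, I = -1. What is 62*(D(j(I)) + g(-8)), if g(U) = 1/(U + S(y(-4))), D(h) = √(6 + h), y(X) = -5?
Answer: -31/9 + 62*√5 ≈ 135.19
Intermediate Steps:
S(Q) = 2*Q
g(U) = 1/(-10 + U) (g(U) = 1/(U + 2*(-5)) = 1/(U - 10) = 1/(-10 + U))
62*(D(j(I)) + g(-8)) = 62*(√(6 - 1) + 1/(-10 - 8)) = 62*(√5 + 1/(-18)) = 62*(√5 - 1/18) = 62*(-1/18 + √5) = -31/9 + 62*√5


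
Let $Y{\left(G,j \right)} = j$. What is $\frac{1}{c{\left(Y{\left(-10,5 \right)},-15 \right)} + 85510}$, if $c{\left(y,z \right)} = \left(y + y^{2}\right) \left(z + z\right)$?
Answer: $\frac{1}{84610} \approx 1.1819 \cdot 10^{-5}$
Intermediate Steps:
$c{\left(y,z \right)} = 2 z \left(y + y^{2}\right)$ ($c{\left(y,z \right)} = \left(y + y^{2}\right) 2 z = 2 z \left(y + y^{2}\right)$)
$\frac{1}{c{\left(Y{\left(-10,5 \right)},-15 \right)} + 85510} = \frac{1}{2 \cdot 5 \left(-15\right) \left(1 + 5\right) + 85510} = \frac{1}{2 \cdot 5 \left(-15\right) 6 + 85510} = \frac{1}{-900 + 85510} = \frac{1}{84610}$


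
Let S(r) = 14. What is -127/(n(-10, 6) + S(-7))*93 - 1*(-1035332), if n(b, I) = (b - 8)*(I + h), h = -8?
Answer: 51754789/50 ≈ 1.0351e+6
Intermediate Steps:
n(b, I) = (-8 + I)*(-8 + b) (n(b, I) = (b - 8)*(I - 8) = (-8 + b)*(-8 + I) = (-8 + I)*(-8 + b))
-127/(n(-10, 6) + S(-7))*93 - 1*(-1035332) = -127/((64 - 8*6 - 8*(-10) + 6*(-10)) + 14)*93 - 1*(-1035332) = -127/((64 - 48 + 80 - 60) + 14)*93 + 1035332 = -127/(36 + 14)*93 + 1035332 = -127/50*93 + 1035332 = -11811/50 + 1035332 = 51754789/50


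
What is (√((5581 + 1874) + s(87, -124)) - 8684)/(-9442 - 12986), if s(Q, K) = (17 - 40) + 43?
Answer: 2171/5607 - 5*√299/22428 ≈ 0.38334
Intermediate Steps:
s(Q, K) = 20 (s(Q, K) = -23 + 43 = 20)
(√((5581 + 1874) + s(87, -124)) - 8684)/(-9442 - 12986) = (√((5581 + 1874) + 20) - 8684)/(-9442 - 12986) = (√(7455 + 20) - 8684)/(-22428) = (√7475 - 8684)*(-1/22428) = (5*√299 - 8684)*(-1/22428) = (-8684 + 5*√299)*(-1/22428) = 2171/5607 - 5*√299/22428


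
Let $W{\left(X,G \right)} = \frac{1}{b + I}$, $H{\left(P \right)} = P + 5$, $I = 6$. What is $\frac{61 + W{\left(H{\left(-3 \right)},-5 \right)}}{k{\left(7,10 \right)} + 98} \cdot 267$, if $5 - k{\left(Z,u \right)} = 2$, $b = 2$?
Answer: $\frac{130563}{808} \approx 161.59$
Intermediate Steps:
$k{\left(Z,u \right)} = 3$ ($k{\left(Z,u \right)} = 5 - 2 = 3$)
$H{\left(P \right)} = 5 + P$
$W{\left(X,G \right)} = \frac{1}{8}$ ($W{\left(X,G \right)} = \frac{1}{2 + 6} = \frac{1}{8}$)
$\frac{61 + W{\left(H{\left(-3 \right)},-5 \right)}}{k{\left(7,10 \right)} + 98} \cdot 267 = \frac{61 + \frac{1}{8}}{3 + 98} \cdot 267 = \frac{489}{8 \cdot 101} \cdot 267 = \frac{489}{8} \cdot \frac{1}{101} \cdot 267 = \frac{489}{808} \cdot 267 = \frac{130563}{808}$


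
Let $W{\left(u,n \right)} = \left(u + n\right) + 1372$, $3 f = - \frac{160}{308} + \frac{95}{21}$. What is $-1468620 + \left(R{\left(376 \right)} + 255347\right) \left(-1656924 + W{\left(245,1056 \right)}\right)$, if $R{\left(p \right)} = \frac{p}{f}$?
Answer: $- \frac{391159831187793}{925} \approx -4.2288 \cdot 10^{11}$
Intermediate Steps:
$f = \frac{925}{693}$ ($f = \frac{- \frac{160}{308} + \frac{95}{21}}{3} = \frac{\left(-160\right) \frac{1}{308} + 95 \cdot \frac{1}{21}}{3} = \frac{- \frac{40}{77} + \frac{95}{21}}{3} = \frac{1}{3} \cdot \frac{925}{231} = \frac{925}{693} \approx 1.3348$)
$W{\left(u,n \right)} = 1372 + n + u$ ($W{\left(u,n \right)} = \left(n + u\right) + 1372 = 1372 + n + u$)
$R{\left(p \right)} = \frac{693 p}{925}$ ($R{\left(p \right)} = \frac{p}{\frac{925}{693}} = p \frac{693}{925} = \frac{693 p}{925}$)
$-1468620 + \left(R{\left(376 \right)} + 255347\right) \left(-1656924 + W{\left(245,1056 \right)}\right) = -1468620 + \left(\frac{693}{925} \cdot 376 + 255347\right) \left(-1656924 + \left(1372 + 1056 + 245\right)\right) = -1468620 + \left(\frac{260568}{925} + 255347\right) \left(-1656924 + 2673\right) = -1468620 + \frac{236456543}{925} \left(-1654251\right) = -1468620 - \frac{391158472714293}{925} = - \frac{391159831187793}{925}$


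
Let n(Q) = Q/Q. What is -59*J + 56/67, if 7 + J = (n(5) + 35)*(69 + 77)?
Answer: -20749241/67 ≈ -3.0969e+5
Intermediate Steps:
n(Q) = 1
J = 5249 (J = -7 + (1 + 35)*(69 + 77) = -7 + 36*146 = -7 + 5256 = 5249)
-59*J + 56/67 = -59*5249 + 56/67 = -309691 + 56*(1/67) = -309691 + 56/67 = -20749241/67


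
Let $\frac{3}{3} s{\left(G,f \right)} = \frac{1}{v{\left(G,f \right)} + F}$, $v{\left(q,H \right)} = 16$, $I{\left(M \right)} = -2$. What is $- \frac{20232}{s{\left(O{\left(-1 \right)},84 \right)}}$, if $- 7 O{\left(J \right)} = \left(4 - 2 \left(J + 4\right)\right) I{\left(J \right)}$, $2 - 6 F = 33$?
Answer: $-219180$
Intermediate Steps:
$F = - \frac{31}{6}$ ($F = \frac{1}{3} - \frac{11}{2} = - \frac{31}{6} \approx -5.1667$)
$O{\left(J \right)} = - \frac{8}{7} - \frac{4 J}{7}$ ($O{\left(J \right)} = - \frac{\left(4 - 2 \left(J + 4\right)\right) \left(-2\right)}{7} = - \frac{\left(4 - 2 \left(4 + J\right)\right) \left(-2\right)}{7} = - \frac{\left(4 - \left(8 + 2 J\right)\right) \left(-2\right)}{7} = - \frac{\left(-4 - 2 J\right) \left(-2\right)}{7} = - \frac{8 + 4 J}{7} = - \frac{8}{7} - \frac{4 J}{7}$)
$s{\left(G,f \right)} = \frac{6}{65}$ ($s{\left(G,f \right)} = \frac{1}{16 - \frac{31}{6}} = \frac{1}{\frac{65}{6}} = \frac{6}{65}$)
$- \frac{20232}{s{\left(O{\left(-1 \right)},84 \right)}} = - \frac{20232}{\frac{6}{65}} = \left(-20232\right) \frac{65}{6} = -219180$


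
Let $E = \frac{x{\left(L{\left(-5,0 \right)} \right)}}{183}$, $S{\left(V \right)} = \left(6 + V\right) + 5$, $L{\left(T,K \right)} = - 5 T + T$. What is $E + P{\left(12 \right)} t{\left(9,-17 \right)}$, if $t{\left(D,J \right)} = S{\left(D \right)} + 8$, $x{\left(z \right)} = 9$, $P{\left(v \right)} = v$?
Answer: $\frac{20499}{61} \approx 336.05$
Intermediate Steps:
$L{\left(T,K \right)} = - 4 T$
$S{\left(V \right)} = 11 + V$
$t{\left(D,J \right)} = 19 + D$ ($t{\left(D,J \right)} = \left(11 + D\right) + 8 = 19 + D$)
$E = \frac{3}{61}$ ($E = \frac{9}{183} = 9 \cdot \frac{1}{183} = \frac{3}{61} \approx 0.04918$)
$E + P{\left(12 \right)} t{\left(9,-17 \right)} = \frac{3}{61} + 12 \left(19 + 9\right) = \frac{3}{61} + 12 \cdot 28 = \frac{3}{61} + 336 = \frac{20499}{61}$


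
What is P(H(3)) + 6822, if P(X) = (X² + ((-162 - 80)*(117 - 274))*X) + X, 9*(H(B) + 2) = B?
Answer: -508502/9 ≈ -56500.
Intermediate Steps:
H(B) = -2 + B/9
P(X) = X² + 37995*X (P(X) = (X² + (-242*(-157))*X) + X = (X² + 37994*X) + X = X² + 37995*X)
P(H(3)) + 6822 = (-2 + (⅑)*3)*(37995 + (-2 + (⅑)*3)) + 6822 = (-2 + ⅓)*(37995 + (-2 + ⅓)) + 6822 = -5*(37995 - 5/3)/3 + 6822 = -5/3*113980/3 + 6822 = -569900/9 + 6822 = -508502/9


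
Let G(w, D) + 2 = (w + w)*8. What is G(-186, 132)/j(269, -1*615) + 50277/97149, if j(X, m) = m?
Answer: 106743359/19915545 ≈ 5.3598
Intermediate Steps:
G(w, D) = -2 + 16*w (G(w, D) = -2 + (w + w)*8 = -2 + (2*w)*8 = -2 + 16*w)
G(-186, 132)/j(269, -1*615) + 50277/97149 = (-2 + 16*(-186))/((-1*615)) + 50277/97149 = (-2 - 2976)/(-615) + 50277*(1/97149) = -2978*(-1/615) + 16759/32383 = 2978/615 + 16759/32383 = 106743359/19915545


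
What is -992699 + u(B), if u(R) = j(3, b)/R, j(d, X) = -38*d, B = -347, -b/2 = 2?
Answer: -344466439/347 ≈ -9.9270e+5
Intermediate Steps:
b = -4 (b = -2*2 = -4)
u(R) = -114/R (u(R) = (-38*3)/R = -114/R)
-992699 + u(B) = -992699 - 114/(-347) = -992699 - 114*(-1/347) = -992699 + 114/347 = -344466439/347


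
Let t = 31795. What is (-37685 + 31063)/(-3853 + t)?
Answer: -3311/13971 ≈ -0.23699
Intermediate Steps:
(-37685 + 31063)/(-3853 + t) = (-37685 + 31063)/(-3853 + 31795) = -6622/27942 = -6622*1/27942 = -3311/13971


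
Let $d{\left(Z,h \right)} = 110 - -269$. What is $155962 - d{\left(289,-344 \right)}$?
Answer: $155583$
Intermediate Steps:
$d{\left(Z,h \right)} = 379$ ($d{\left(Z,h \right)} = 110 + 269 = 379$)
$155962 - d{\left(289,-344 \right)} = 155962 - 379 = 155583$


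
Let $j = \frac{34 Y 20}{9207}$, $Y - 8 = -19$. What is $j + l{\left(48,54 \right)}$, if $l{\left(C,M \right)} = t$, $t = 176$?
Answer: $\frac{146632}{837} \approx 175.19$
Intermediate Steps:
$l{\left(C,M \right)} = 176$
$Y = -11$ ($Y = 8 - 19 = -11$)
$j = - \frac{680}{837}$ ($j = \frac{34 \left(-11\right) 20}{9207} = \left(-374\right) 20 \cdot \frac{1}{9207} = \left(-7480\right) \frac{1}{9207} = - \frac{680}{837} \approx -0.81243$)
$j + l{\left(48,54 \right)} = - \frac{680}{837} + 176 = \frac{146632}{837}$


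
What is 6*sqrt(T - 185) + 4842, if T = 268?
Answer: 4842 + 6*sqrt(83) ≈ 4896.7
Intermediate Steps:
6*sqrt(T - 185) + 4842 = 6*sqrt(268 - 185) + 4842 = 6*sqrt(83) + 4842 = 4842 + 6*sqrt(83)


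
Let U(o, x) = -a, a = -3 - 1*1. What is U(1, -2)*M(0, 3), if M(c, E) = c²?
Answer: 0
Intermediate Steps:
a = -4 (a = -3 - 1 = -4)
U(o, x) = 4 (U(o, x) = -1*(-4) = 4)
U(1, -2)*M(0, 3) = 4*0² = 4*0 = 0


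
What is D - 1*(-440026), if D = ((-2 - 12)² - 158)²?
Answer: 441470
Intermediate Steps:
D = 1444 (D = ((-14)² - 158)² = (196 - 158)² = 38² = 1444)
D - 1*(-440026) = 1444 - 1*(-440026) = 1444 + 440026 = 441470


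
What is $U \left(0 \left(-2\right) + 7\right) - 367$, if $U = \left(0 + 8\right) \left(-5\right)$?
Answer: $-647$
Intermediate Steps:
$U = -40$ ($U = 8 \left(-5\right) = -40$)
$U \left(0 \left(-2\right) + 7\right) - 367 = - 40 \left(0 \left(-2\right) + 7\right) - 367 = - 40 \left(0 + 7\right) - 367 = \left(-40\right) 7 - 367 = -280 - 367 = -647$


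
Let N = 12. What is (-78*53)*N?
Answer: -49608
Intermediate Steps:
(-78*53)*N = -78*53*12 = -4134*12 = -49608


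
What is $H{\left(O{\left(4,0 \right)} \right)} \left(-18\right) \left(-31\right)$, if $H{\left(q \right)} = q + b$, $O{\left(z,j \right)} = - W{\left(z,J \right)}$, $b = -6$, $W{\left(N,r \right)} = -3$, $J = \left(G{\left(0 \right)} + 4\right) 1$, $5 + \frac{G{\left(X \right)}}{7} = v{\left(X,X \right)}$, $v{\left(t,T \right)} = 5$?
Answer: $-1674$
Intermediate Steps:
$G{\left(X \right)} = 0$ ($G{\left(X \right)} = -35 + 7 \cdot 5 = -35 + 35 = 0$)
$J = 4$ ($J = \left(0 + 4\right) 1 = 4 \cdot 1 = 4$)
$O{\left(z,j \right)} = 3$ ($O{\left(z,j \right)} = \left(-1\right) \left(-3\right) = 3$)
$H{\left(q \right)} = -6 + q$ ($H{\left(q \right)} = q - 6 = -6 + q$)
$H{\left(O{\left(4,0 \right)} \right)} \left(-18\right) \left(-31\right) = \left(-6 + 3\right) \left(-18\right) \left(-31\right) = \left(-3\right) \left(-18\right) \left(-31\right) = 54 \left(-31\right) = -1674$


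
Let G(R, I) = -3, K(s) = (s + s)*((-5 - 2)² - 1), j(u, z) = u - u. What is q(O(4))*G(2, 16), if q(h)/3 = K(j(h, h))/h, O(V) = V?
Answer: 0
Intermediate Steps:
j(u, z) = 0
K(s) = 96*s (K(s) = (2*s)*((-7)² - 1) = (2*s)*(49 - 1) = (2*s)*48 = 96*s)
q(h) = 0 (q(h) = 3*((96*0)/h) = 3*(0/h) = 3*0 = 0)
q(O(4))*G(2, 16) = 0*(-3) = 0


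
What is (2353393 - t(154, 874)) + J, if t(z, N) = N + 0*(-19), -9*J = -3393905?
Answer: 24566576/9 ≈ 2.7296e+6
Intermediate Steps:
J = 3393905/9 (J = -⅑*(-3393905) = 3393905/9 ≈ 3.7710e+5)
t(z, N) = N (t(z, N) = N + 0 = N)
(2353393 - t(154, 874)) + J = (2353393 - 1*874) + 3393905/9 = (2353393 - 874) + 3393905/9 = 2352519 + 3393905/9 = 24566576/9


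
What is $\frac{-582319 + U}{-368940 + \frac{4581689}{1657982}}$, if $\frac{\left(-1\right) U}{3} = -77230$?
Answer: $\frac{581336570678}{611691297391} \approx 0.95038$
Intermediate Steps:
$U = 231690$ ($U = \left(-3\right) \left(-77230\right) = 231690$)
$\frac{-582319 + U}{-368940 + \frac{4581689}{1657982}} = \frac{-582319 + 231690}{-368940 + \frac{4581689}{1657982}} = - \frac{350629}{-368940 + 4581689 \cdot \frac{1}{1657982}} = - \frac{350629}{-368940 + \frac{4581689}{1657982}} = - \frac{350629}{- \frac{611691297391}{1657982}} = \left(-350629\right) \left(- \frac{1657982}{611691297391}\right) = \frac{581336570678}{611691297391}$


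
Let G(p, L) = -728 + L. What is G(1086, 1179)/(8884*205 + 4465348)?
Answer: 451/6286568 ≈ 7.1740e-5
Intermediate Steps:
G(1086, 1179)/(8884*205 + 4465348) = (-728 + 1179)/(8884*205 + 4465348) = 451/(1821220 + 4465348) = 451/6286568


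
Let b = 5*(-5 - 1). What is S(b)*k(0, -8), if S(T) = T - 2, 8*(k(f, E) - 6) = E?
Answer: -160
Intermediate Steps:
k(f, E) = 6 + E/8
b = -30 (b = 5*(-6) = -30)
S(T) = -2 + T
S(b)*k(0, -8) = (-2 - 30)*(6 + (⅛)*(-8)) = -32*(6 - 1) = -32*5 = -160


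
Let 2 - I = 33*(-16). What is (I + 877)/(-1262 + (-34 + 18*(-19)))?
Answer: -67/78 ≈ -0.85897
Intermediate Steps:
I = 530 (I = 2 - 33*(-16) = 2 - 1*(-528) = 2 + 528 = 530)
(I + 877)/(-1262 + (-34 + 18*(-19))) = (530 + 877)/(-1262 + (-34 + 18*(-19))) = 1407/(-1262 + (-34 - 342)) = 1407/(-1262 - 376) = 1407/(-1638) = 1407*(-1/1638) = -67/78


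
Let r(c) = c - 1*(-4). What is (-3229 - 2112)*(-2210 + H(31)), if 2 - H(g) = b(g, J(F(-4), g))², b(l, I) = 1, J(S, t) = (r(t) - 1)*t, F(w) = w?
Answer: 11798269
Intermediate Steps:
r(c) = 4 + c (r(c) = c + 4 = 4 + c)
J(S, t) = t*(3 + t) (J(S, t) = ((4 + t) - 1)*t = (3 + t)*t = t*(3 + t))
H(g) = 1 (H(g) = 2 - 1*1² = 2 - 1*1 = 2 - 1 = 1)
(-3229 - 2112)*(-2210 + H(31)) = (-3229 - 2112)*(-2210 + 1) = -5341*(-2209) = 11798269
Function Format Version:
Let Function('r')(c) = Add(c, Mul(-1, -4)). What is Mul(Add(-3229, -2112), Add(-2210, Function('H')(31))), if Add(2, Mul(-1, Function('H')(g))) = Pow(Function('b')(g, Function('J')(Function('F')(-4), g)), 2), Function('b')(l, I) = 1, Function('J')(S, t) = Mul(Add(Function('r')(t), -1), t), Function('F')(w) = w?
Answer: 11798269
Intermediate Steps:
Function('r')(c) = Add(4, c) (Function('r')(c) = Add(c, 4) = Add(4, c))
Function('J')(S, t) = Mul(t, Add(3, t)) (Function('J')(S, t) = Mul(Add(Add(4, t), -1), t) = Mul(Add(3, t), t) = Mul(t, Add(3, t)))
Function('H')(g) = 1 (Function('H')(g) = Add(2, Mul(-1, Pow(1, 2))) = Add(2, Mul(-1, 1)) = Add(2, -1) = 1)
Mul(Add(-3229, -2112), Add(-2210, Function('H')(31))) = Mul(Add(-3229, -2112), Add(-2210, 1)) = Mul(-5341, -2209) = 11798269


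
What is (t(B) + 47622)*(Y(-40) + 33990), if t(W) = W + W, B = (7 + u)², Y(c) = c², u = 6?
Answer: 1706896400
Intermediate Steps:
B = 169 (B = (7 + 6)² = 13² = 169)
t(W) = 2*W
(t(B) + 47622)*(Y(-40) + 33990) = (2*169 + 47622)*((-40)² + 33990) = (338 + 47622)*(1600 + 33990) = 47960*35590 = 1706896400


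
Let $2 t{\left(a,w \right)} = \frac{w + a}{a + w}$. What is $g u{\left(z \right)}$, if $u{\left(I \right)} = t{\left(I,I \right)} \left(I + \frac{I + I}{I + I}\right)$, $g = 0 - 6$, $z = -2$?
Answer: $3$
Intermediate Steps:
$t{\left(a,w \right)} = \frac{1}{2}$ ($t{\left(a,w \right)} = \frac{\left(w + a\right) \frac{1}{a + w}}{2} = \frac{\left(a + w\right) \frac{1}{a + w}}{2} = \frac{1}{2} \cdot 1 = \frac{1}{2}$)
$g = -6$
$u{\left(I \right)} = \frac{1}{2} + \frac{I}{2}$ ($u{\left(I \right)} = \frac{I + \frac{I + I}{I + I}}{2} = \frac{I + \frac{2 I}{2 I}}{2} = \frac{I + 2 I \frac{1}{2 I}}{2} = \frac{I + 1}{2} = \frac{1 + I}{2} = \frac{1}{2} + \frac{I}{2}$)
$g u{\left(z \right)} = - 6 \left(\frac{1}{2} + \frac{1}{2} \left(-2\right)\right) = - 6 \left(\frac{1}{2} - 1\right) = \left(-6\right) \left(- \frac{1}{2}\right) = 3$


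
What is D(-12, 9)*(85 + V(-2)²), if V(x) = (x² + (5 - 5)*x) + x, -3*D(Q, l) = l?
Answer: -267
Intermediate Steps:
D(Q, l) = -l/3
V(x) = x + x² (V(x) = (x² + 0*x) + x = (x² + 0) + x = x² + x = x + x²)
D(-12, 9)*(85 + V(-2)²) = (-⅓*9)*(85 + (-2*(1 - 2))²) = -3*(85 + (-2*(-1))²) = -3*(85 + 2²) = -3*(85 + 4) = -3*89 = -267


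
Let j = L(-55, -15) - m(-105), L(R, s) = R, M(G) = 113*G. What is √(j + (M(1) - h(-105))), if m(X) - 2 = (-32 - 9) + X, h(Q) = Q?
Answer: √307 ≈ 17.521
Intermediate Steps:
m(X) = -39 + X (m(X) = 2 + ((-32 - 9) + X) = 2 + (-41 + X) = -39 + X)
j = 89 (j = -55 - (-39 - 105) = -55 - 1*(-144) = -55 + 144 = 89)
√(j + (M(1) - h(-105))) = √(89 + (113*1 - 1*(-105))) = √(89 + (113 + 105)) = √(89 + 218) = √307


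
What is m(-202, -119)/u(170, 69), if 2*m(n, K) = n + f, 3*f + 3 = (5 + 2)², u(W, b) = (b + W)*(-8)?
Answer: 35/717 ≈ 0.048814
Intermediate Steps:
u(W, b) = -8*W - 8*b (u(W, b) = (W + b)*(-8) = -8*W - 8*b)
f = 46/3 (f = -1 + (5 + 2)²/3 = -1 + (⅓)*7² = -1 + (⅓)*49 = -1 + 49/3 = 46/3 ≈ 15.333)
m(n, K) = 23/3 + n/2 (m(n, K) = (n + 46/3)/2 = (46/3 + n)/2 = 23/3 + n/2)
m(-202, -119)/u(170, 69) = (23/3 + (½)*(-202))/(-8*170 - 8*69) = (23/3 - 101)/(-1360 - 552) = -280/3/(-1912) = -280/3*(-1/1912) = 35/717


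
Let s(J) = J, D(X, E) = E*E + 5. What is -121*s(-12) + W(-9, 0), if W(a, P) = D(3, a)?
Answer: 1538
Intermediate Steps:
D(X, E) = 5 + E**2 (D(X, E) = E**2 + 5 = 5 + E**2)
W(a, P) = 5 + a**2
-121*s(-12) + W(-9, 0) = -121*(-12) + (5 + (-9)**2) = 1452 + (5 + 81) = 1452 + 86 = 1538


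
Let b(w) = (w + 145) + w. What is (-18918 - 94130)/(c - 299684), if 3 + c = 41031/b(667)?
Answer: 27866332/73866007 ≈ 0.37725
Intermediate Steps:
b(w) = 145 + 2*w (b(w) = (145 + w) + w = 145 + 2*w)
c = 12198/493 (c = -3 + 41031/(145 + 2*667) = -3 + 41031/(145 + 1334) = -3 + 41031/1479 = -3 + 41031*(1/1479) = -3 + 13677/493 = 12198/493 ≈ 24.742)
(-18918 - 94130)/(c - 299684) = (-18918 - 94130)/(12198/493 - 299684) = -113048/(-147732014/493) = -113048*(-493/147732014) = 27866332/73866007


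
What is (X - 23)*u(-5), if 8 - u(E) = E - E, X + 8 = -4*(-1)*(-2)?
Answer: -312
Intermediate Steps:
X = -16 (X = -8 - 4*(-1)*(-2) = -8 + 4*(-2) = -8 - 8 = -16)
u(E) = 8 (u(E) = 8 - (E - E) = 8 - 1*0 = 8 + 0 = 8)
(X - 23)*u(-5) = (-16 - 23)*8 = -39*8 = -312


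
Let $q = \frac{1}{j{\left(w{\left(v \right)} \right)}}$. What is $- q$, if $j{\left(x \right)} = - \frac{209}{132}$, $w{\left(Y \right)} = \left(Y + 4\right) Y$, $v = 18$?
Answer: $\frac{12}{19} \approx 0.63158$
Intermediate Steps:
$w{\left(Y \right)} = Y \left(4 + Y\right)$ ($w{\left(Y \right)} = \left(4 + Y\right) Y = Y \left(4 + Y\right)$)
$j{\left(x \right)} = - \frac{19}{12}$ ($j{\left(x \right)} = \left(-209\right) \frac{1}{132} = - \frac{19}{12}$)
$q = - \frac{12}{19}$ ($q = \frac{1}{- \frac{19}{12}} = - \frac{12}{19} \approx -0.63158$)
$- q = \left(-1\right) \left(- \frac{12}{19}\right) = \frac{12}{19}$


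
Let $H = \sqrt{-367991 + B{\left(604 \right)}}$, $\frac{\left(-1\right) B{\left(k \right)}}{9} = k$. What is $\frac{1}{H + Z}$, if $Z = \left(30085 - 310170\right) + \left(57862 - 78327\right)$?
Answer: $- \frac{300550}{90330675927} - \frac{i \sqrt{373427}}{90330675927} \approx -3.3272 \cdot 10^{-6} - 6.765 \cdot 10^{-9} i$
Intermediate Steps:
$B{\left(k \right)} = - 9 k$
$Z = -300550$ ($Z = -280085 + \left(57862 - 78327\right) = -280085 - 20465 = -300550$)
$H = i \sqrt{373427}$ ($H = \sqrt{-367991 - 5436} = \sqrt{-373427} = i \sqrt{373427} \approx 611.09 i$)
$\frac{1}{H + Z} = \frac{1}{i \sqrt{373427} - 300550} = \frac{1}{-300550 + i \sqrt{373427}}$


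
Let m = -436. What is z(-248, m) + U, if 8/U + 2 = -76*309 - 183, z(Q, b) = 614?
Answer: 14532758/23669 ≈ 614.00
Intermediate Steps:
U = -8/23669 (U = 8/(-2 + (-76*309 - 183)) = 8/(-2 + (-23484 - 183)) = 8/(-2 - 23667) = 8/(-23669) = 8*(-1/23669) = -8/23669 ≈ -0.00033799)
z(-248, m) + U = 614 - 8/23669 = 14532758/23669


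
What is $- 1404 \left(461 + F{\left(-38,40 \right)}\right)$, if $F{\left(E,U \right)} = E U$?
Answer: $1486836$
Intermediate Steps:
$- 1404 \left(461 + F{\left(-38,40 \right)}\right) = - 1404 \left(461 - 1520\right) = \left(-1404\right) \left(-1059\right) = 1486836$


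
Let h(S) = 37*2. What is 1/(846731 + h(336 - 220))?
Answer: 1/846805 ≈ 1.1809e-6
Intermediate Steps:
h(S) = 74
1/(846731 + h(336 - 220)) = 1/(846731 + 74) = 1/846805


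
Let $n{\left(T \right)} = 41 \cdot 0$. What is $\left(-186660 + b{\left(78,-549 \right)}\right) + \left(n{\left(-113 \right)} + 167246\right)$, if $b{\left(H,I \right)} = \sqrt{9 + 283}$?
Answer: $-19414 + 2 \sqrt{73} \approx -19397.0$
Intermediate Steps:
$n{\left(T \right)} = 0$
$b{\left(H,I \right)} = 2 \sqrt{73}$ ($b{\left(H,I \right)} = \sqrt{292} = 2 \sqrt{73}$)
$\left(-186660 + b{\left(78,-549 \right)}\right) + \left(n{\left(-113 \right)} + 167246\right) = \left(-186660 + 2 \sqrt{73}\right) + \left(0 + 167246\right) = \left(-186660 + 2 \sqrt{73}\right) + 167246 = -19414 + 2 \sqrt{73}$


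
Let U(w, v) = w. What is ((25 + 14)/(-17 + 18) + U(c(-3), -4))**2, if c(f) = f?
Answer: 1296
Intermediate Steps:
((25 + 14)/(-17 + 18) + U(c(-3), -4))**2 = ((25 + 14)/(-17 + 18) - 3)**2 = (39/1 - 3)**2 = (39*1 - 3)**2 = (39 - 3)**2 = 36**2 = 1296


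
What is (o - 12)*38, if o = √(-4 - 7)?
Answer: -456 + 38*I*√11 ≈ -456.0 + 126.03*I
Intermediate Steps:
o = I*√11 (o = √(-11) = I*√11 ≈ 3.3166*I)
(o - 12)*38 = (I*√11 - 12)*38 = (-12 + I*√11)*38 = -456 + 38*I*√11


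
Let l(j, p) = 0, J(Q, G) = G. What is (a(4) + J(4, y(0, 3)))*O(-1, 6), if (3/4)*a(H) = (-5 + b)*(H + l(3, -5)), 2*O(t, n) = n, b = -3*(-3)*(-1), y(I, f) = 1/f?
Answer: -223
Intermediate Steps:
b = -9 (b = 9*(-1) = -9)
O(t, n) = n/2
a(H) = -56*H/3 (a(H) = 4*((-5 - 9)*(H + 0))/3 = 4*(-14*H)/3 = -56*H/3)
(a(4) + J(4, y(0, 3)))*O(-1, 6) = (-56/3*4 + 1/3)*((½)*6) = (-224/3 + ⅓)*3 = -223/3*3 = -223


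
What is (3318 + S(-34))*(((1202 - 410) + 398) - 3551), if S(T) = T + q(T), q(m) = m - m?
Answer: -7753524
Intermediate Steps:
q(m) = 0
S(T) = T (S(T) = T + 0 = T)
(3318 + S(-34))*(((1202 - 410) + 398) - 3551) = (3318 - 34)*(((1202 - 410) + 398) - 3551) = 3284*((792 + 398) - 3551) = 3284*(1190 - 3551) = 3284*(-2361) = -7753524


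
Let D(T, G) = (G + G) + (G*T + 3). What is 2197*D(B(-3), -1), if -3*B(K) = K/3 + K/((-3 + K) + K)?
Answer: 15379/9 ≈ 1708.8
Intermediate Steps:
B(K) = -K/9 - K/(3*(-3 + 2*K)) (B(K) = -(K/3 + K/((-3 + K) + K))/3 = -(K*(1/3) + K/(-3 + 2*K))/3 = -(K/3 + K/(-3 + 2*K))/3 = -K/9 - K/(3*(-3 + 2*K)))
D(T, G) = 3 + 2*G + G*T (D(T, G) = 2*G + (3 + G*T) = 3 + 2*G + G*T)
2197*D(B(-3), -1) = 2197*(3 + 2*(-1) - (-2)*(-3)**2/(-27 + 18*(-3))) = 2197*(3 - 2 - (-2)*9/(-27 - 54)) = 2197*(3 - 2 - (-2)*9/(-81)) = 2197*(3 - 2 - (-2)*9*(-1)/81) = 2197*(3 - 2 - 1*2/9) = 2197*(3 - 2 - 2/9) = 2197*(7/9) = 15379/9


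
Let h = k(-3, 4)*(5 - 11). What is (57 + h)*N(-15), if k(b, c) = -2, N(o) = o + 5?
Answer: -690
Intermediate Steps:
N(o) = 5 + o
h = 12 (h = -2*(5 - 11) = -2*(-6) = 12)
(57 + h)*N(-15) = (57 + 12)*(5 - 15) = 69*(-10) = -690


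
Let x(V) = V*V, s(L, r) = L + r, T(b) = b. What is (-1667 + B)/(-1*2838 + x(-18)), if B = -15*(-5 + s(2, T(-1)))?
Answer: 1607/2514 ≈ 0.63922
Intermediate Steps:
x(V) = V²
B = 60 (B = -15*(-5 + (2 - 1)) = -15*(-5 + 1) = -15*(-4) = 60)
(-1667 + B)/(-1*2838 + x(-18)) = (-1667 + 60)/(-1*2838 + (-18)²) = -1607/(-2838 + 324) = -1607/(-2514) = -1607*(-1/2514) = 1607/2514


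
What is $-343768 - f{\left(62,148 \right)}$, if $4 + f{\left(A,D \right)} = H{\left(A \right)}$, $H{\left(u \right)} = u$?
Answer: $-343826$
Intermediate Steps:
$f{\left(A,D \right)} = -4 + A$
$-343768 - f{\left(62,148 \right)} = -343768 - \left(-4 + 62\right) = -343768 - 58 = -343826$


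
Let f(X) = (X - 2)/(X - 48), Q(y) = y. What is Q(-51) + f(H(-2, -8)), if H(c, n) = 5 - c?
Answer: -2096/41 ≈ -51.122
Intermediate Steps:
f(X) = (-2 + X)/(-48 + X)
Q(-51) + f(H(-2, -8)) = -51 + (-2 + (5 - 1*(-2)))/(-48 + (5 - 1*(-2))) = -51 + (-2 + (5 + 2))/(-48 + (5 + 2)) = -51 + (-2 + 7)/(-48 + 7) = -51 + 5/(-41) = -51 - 1/41*5 = -51 - 5/41 = -2096/41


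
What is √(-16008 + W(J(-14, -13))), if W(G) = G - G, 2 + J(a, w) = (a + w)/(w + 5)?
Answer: 2*I*√4002 ≈ 126.52*I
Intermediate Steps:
J(a, w) = -2 + (a + w)/(5 + w) (J(a, w) = -2 + (a + w)/(w + 5) = -2 + (a + w)/(5 + w))
W(G) = 0
√(-16008 + W(J(-14, -13))) = √(-16008 + 0) = √(-16008) = 2*I*√4002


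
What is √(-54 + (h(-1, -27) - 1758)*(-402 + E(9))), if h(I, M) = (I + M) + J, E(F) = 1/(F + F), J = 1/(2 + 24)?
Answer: √4367115389/78 ≈ 847.23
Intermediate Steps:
J = 1/26 ≈ 0.038462
E(F) = 1/(2*F)
h(I, M) = 1/26 + I + M (h(I, M) = (I + M) + 1/26 = 1/26 + I + M)
√(-54 + (h(-1, -27) - 1758)*(-402 + E(9))) = √(-54 + ((1/26 - 1 - 27) - 1758)*(-402 + (½)/9)) = √(-54 + (-727/26 - 1758)*(-402 + (½)*(⅑))) = √(-54 - 46435*(-402 + 1/18)/26) = √(-54 - 46435/26*(-7235/18)) = √(-54 + 335957225/468) = √(335931953/468) = √4367115389/78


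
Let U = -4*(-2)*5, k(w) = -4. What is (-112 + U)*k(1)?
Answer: 288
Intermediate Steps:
U = 40 (U = 8*5 = 40)
(-112 + U)*k(1) = (-112 + 40)*(-4) = -72*(-4) = 288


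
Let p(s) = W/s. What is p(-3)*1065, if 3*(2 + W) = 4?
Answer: 710/3 ≈ 236.67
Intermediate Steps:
W = -⅔ (W = -2 + (⅓)*4 = -2 + 4/3 = -⅔ ≈ -0.66667)
p(s) = -2/(3*s)
p(-3)*1065 = -⅔/(-3)*1065 = -⅔*(-⅓)*1065 = (2/9)*1065 = 710/3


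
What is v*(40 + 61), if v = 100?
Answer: 10100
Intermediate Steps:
v*(40 + 61) = 100*(40 + 61) = 100*101 = 10100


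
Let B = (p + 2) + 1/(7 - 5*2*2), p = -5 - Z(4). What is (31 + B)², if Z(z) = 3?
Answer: 104976/169 ≈ 621.16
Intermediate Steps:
p = -8 (p = -5 - 1*3 = -5 - 3 = -8)
B = -79/13 (B = (-8 + 2) + 1/(7 - 5*2*2) = -6 + 1/(7 - 10*2) = -6 + 1/(7 - 20) = -6 + 1/(-13) = -6 - 1/13 = -79/13 ≈ -6.0769)
(31 + B)² = (31 - 79/13)² = (324/13)² = 104976/169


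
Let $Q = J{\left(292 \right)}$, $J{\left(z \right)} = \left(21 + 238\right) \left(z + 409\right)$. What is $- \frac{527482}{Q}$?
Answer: $- \frac{527482}{181559} \approx -2.9053$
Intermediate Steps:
$J{\left(z \right)} = 105931 + 259 z$ ($J{\left(z \right)} = 259 \left(409 + z\right) = 105931 + 259 z$)
$Q = 181559$ ($Q = 105931 + 259 \cdot 292 = 105931 + 75628 = 181559$)
$- \frac{527482}{Q} = - \frac{527482}{181559}$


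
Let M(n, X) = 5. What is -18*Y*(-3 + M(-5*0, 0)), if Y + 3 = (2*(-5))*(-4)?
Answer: -1332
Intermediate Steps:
Y = 37 (Y = -3 + (2*(-5))*(-4) = -3 - 10*(-4) = -3 + 40 = 37)
-18*Y*(-3 + M(-5*0, 0)) = -666*(-3 + 5) = -666*2 = -18*74 = -1332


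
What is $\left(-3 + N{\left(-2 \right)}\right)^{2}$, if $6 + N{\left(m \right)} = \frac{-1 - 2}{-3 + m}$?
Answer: $\frac{1764}{25} \approx 70.56$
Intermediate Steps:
$N{\left(m \right)} = -6 - \frac{3}{-3 + m}$ ($N{\left(m \right)} = -6 + \frac{-1 - 2}{-3 + m} = -6 - \frac{3}{-3 + m}$)
$\left(-3 + N{\left(-2 \right)}\right)^{2} = \left(-3 + \frac{3 \left(5 - -4\right)}{-3 - 2}\right)^{2} = \left(-3 + \frac{3 \left(5 + 4\right)}{-5}\right)^{2} = \left(-3 + 3 \left(- \frac{1}{5}\right) 9\right)^{2} = \left(-3 - \frac{27}{5}\right)^{2} = \left(- \frac{42}{5}\right)^{2} = \frac{1764}{25}$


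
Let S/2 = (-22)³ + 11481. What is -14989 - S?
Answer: -16655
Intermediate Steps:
S = 1666 (S = 2*((-22)³ + 11481) = 2*(-10648 + 11481) = 2*833 = 1666)
-14989 - S = -14989 - 1*1666 = -14989 - 1666 = -16655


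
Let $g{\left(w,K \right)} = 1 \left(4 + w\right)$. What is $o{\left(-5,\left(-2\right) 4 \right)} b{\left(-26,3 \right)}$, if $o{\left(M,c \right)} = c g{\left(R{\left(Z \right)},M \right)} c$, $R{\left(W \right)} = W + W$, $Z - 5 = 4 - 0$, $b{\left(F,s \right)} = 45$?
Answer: $63360$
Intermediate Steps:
$Z = 9$ ($Z = 5 + \left(4 - 0\right) = 5 + \left(4 + 0\right) = 5 + 4 = 9$)
$R{\left(W \right)} = 2 W$
$g{\left(w,K \right)} = 4 + w$
$o{\left(M,c \right)} = 22 c^{2}$ ($o{\left(M,c \right)} = c \left(4 + 2 \cdot 9\right) c = c \left(4 + 18\right) c = c 22 c = 22 c c = 22 c^{2}$)
$o{\left(-5,\left(-2\right) 4 \right)} b{\left(-26,3 \right)} = 22 \left(\left(-2\right) 4\right)^{2} \cdot 45 = 22 \left(-8\right)^{2} \cdot 45 = 22 \cdot 64 \cdot 45 = 1408 \cdot 45 = 63360$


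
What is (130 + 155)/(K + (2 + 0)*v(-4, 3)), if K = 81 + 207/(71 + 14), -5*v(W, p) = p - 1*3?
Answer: 8075/2364 ≈ 3.4158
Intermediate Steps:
v(W, p) = ⅗ - p/5 (v(W, p) = -(p - 1*3)/5 = -(p - 3)/5 = -(-3 + p)/5 = ⅗ - p/5)
K = 7092/85 (K = 81 + 207/85 = 7092/85 ≈ 83.435)
(130 + 155)/(K + (2 + 0)*v(-4, 3)) = (130 + 155)/(7092/85 + (2 + 0)*(⅗ - ⅕*3)) = 285/(7092/85 + 2*(⅗ - ⅗)) = 285/(7092/85 + 2*0) = 285/(7092/85 + 0) = 285/(7092/85) = 285*(85/7092) = 8075/2364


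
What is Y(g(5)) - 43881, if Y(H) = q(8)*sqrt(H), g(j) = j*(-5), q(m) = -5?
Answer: -43881 - 25*I ≈ -43881.0 - 25.0*I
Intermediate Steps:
g(j) = -5*j
Y(H) = -5*sqrt(H)
Y(g(5)) - 43881 = -5*5*I - 43881 = -25*I - 43881 = -43881 - 25*I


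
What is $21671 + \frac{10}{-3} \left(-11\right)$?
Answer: $\frac{65123}{3} \approx 21708.0$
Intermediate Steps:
$21671 + \frac{10}{-3} \left(-11\right) = 21671 + 10 \left(- \frac{1}{3}\right) \left(-11\right) = 21671 - - \frac{110}{3} = 21671 + \frac{110}{3} = \frac{65123}{3}$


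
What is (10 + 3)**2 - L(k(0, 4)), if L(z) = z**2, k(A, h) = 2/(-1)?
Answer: 165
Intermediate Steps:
k(A, h) = -2 (k(A, h) = 2*(-1) = -2)
(10 + 3)**2 - L(k(0, 4)) = (10 + 3)**2 - 1*(-2)**2 = 13**2 - 1*4 = 169 - 4 = 165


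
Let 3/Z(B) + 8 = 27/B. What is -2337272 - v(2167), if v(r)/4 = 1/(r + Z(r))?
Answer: -43826306507490/18751051 ≈ -2.3373e+6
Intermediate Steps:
Z(B) = 3/(-8 + 27/B)
v(r) = 4/(r - 3*r/(-27 + 8*r))
-2337272 - v(2167) = -2337272 - 2*(-27 + 8*2167)/(2167*(-15 + 4*2167)) = -2337272 - 2*(-27 + 17336)/(2167*(-15 + 8668)) = -2337272 - 2*17309/(2167*8653) = -2337272 - 1*34618/18751051 = -2337272 - 34618/18751051 = -43826306507490/18751051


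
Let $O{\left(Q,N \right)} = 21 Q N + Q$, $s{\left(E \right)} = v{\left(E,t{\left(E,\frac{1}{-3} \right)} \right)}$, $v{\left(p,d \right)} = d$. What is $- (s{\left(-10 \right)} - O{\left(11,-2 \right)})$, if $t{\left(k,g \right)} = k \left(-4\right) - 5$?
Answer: $-486$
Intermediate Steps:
$t{\left(k,g \right)} = -5 - 4 k$ ($t{\left(k,g \right)} = - 4 k - 5 = -5 - 4 k$)
$s{\left(E \right)} = -5 - 4 E$
$O{\left(Q,N \right)} = Q + 21 N Q$ ($O{\left(Q,N \right)} = 21 N Q + Q = Q + 21 N Q$)
$- (s{\left(-10 \right)} - O{\left(11,-2 \right)}) = - (\left(-5 - -40\right) - 11 \left(1 + 21 \left(-2\right)\right)) = - (\left(-5 + 40\right) - 11 \left(1 - 42\right)) = - (35 - 11 \left(-41\right)) = - (35 - -451) = - (35 + 451) = \left(-1\right) 486 = -486$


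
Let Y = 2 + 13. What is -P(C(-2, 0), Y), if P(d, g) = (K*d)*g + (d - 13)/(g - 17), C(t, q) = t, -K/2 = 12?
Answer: -1455/2 ≈ -727.50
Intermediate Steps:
K = -24 (K = -2*12 = -24)
Y = 15
P(d, g) = (-13 + d)/(-17 + g) - 24*d*g (P(d, g) = (-24*d)*g + (d - 13)/(g - 17) = -24*d*g + (-13 + d)/(-17 + g) = (-13 + d)/(-17 + g) - 24*d*g)
-P(C(-2, 0), Y) = -(-13 - 2 - 24*(-2)*15² + 408*(-2)*15)/(-17 + 15) = -(-13 - 2 - 24*(-2)*225 - 12240)/(-2) = -(-1)*(-13 - 2 + 10800 - 12240)/2 = -(-1)*(-1455)/2 = -1*1455/2 = -1455/2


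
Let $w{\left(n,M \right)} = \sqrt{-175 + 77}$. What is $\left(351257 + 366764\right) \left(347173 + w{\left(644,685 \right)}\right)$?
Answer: $249277504633 + 5026147 i \sqrt{2} \approx 2.4928 \cdot 10^{11} + 7.108 \cdot 10^{6} i$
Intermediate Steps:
$w{\left(n,M \right)} = 7 i \sqrt{2}$ ($w{\left(n,M \right)} = \sqrt{-98} = 7 i \sqrt{2}$)
$\left(351257 + 366764\right) \left(347173 + w{\left(644,685 \right)}\right) = \left(351257 + 366764\right) \left(347173 + 7 i \sqrt{2}\right) = 718021 \left(347173 + 7 i \sqrt{2}\right) = 249277504633 + 5026147 i \sqrt{2}$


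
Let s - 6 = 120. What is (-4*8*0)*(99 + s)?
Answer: 0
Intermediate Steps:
s = 126 (s = 6 + 120 = 126)
(-4*8*0)*(99 + s) = (-4*8*0)*(99 + 126) = -32*0*225 = 0*225 = 0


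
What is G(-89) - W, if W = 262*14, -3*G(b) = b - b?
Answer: -3668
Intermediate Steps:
G(b) = 0 (G(b) = -(b - b)/3 = -⅓*0 = 0)
W = 3668
G(-89) - W = 0 - 1*3668 = 0 - 3668 = -3668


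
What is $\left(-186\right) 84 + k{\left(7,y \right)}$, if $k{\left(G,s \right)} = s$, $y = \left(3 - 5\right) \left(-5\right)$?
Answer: $-15614$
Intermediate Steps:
$y = 10$ ($y = \left(-2\right) \left(-5\right) = 10$)
$\left(-186\right) 84 + k{\left(7,y \right)} = \left(-186\right) 84 + 10 = -15624 + 10 = -15614$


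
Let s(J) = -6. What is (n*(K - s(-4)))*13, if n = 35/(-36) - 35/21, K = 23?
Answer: -35815/36 ≈ -994.86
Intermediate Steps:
n = -95/36 (n = 35*(-1/36) - 35*1/21 = -35/36 - 5/3 = -95/36 ≈ -2.6389)
(n*(K - s(-4)))*13 = -95*(23 - 1*(-6))/36*13 = -95*(23 + 6)/36*13 = -95/36*29*13 = -2755/36*13 = -35815/36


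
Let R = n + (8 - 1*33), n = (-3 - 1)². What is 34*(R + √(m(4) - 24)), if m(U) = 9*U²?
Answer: -306 + 68*√30 ≈ 66.451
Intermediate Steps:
n = 16 (n = (-4)² = 16)
R = -9 (R = 16 + (8 - 1*33) = 16 + (8 - 33) = 16 - 25 = -9)
34*(R + √(m(4) - 24)) = 34*(-9 + √(9*4² - 24)) = 34*(-9 + √(9*16 - 24)) = 34*(-9 + √(144 - 24)) = 34*(-9 + √120) = 34*(-9 + 2*√30) = -306 + 68*√30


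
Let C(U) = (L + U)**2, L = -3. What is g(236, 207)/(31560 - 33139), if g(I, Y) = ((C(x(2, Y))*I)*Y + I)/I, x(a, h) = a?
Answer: -208/1579 ≈ -0.13173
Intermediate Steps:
C(U) = (-3 + U)**2
g(I, Y) = (I + I*Y)/I (g(I, Y) = (((-3 + 2)**2*I)*Y + I)/I = (((-1)**2*I)*Y + I)/I = ((1*I)*Y + I)/I = (I*Y + I)/I = (I + I*Y)/I)
g(236, 207)/(31560 - 33139) = (1 + 207)/(31560 - 33139) = 208/(-1579) = 208*(-1/1579) = -208/1579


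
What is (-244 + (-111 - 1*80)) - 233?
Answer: -668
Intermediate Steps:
(-244 + (-111 - 1*80)) - 233 = (-244 + (-111 - 80)) - 233 = (-244 - 191) - 233 = -435 - 233 = -668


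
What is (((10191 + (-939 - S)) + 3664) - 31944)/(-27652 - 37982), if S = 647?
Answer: 19675/65634 ≈ 0.29977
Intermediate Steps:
(((10191 + (-939 - S)) + 3664) - 31944)/(-27652 - 37982) = (((10191 + (-939 - 1*647)) + 3664) - 31944)/(-27652 - 37982) = (((10191 + (-939 - 647)) + 3664) - 31944)/(-65634) = (((10191 - 1586) + 3664) - 31944)*(-1/65634) = ((8605 + 3664) - 31944)*(-1/65634) = (12269 - 31944)*(-1/65634) = -19675*(-1/65634) = 19675/65634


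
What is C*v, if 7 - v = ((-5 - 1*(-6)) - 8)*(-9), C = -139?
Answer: 7784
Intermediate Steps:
v = -56 (v = 7 - ((-5 - 1*(-6)) - 8)*(-9) = 7 - ((-5 + 6) - 8)*(-9) = 7 - (1 - 8)*(-9) = 7 - (-7)*(-9) = 7 - 1*63 = 7 - 63 = -56)
C*v = -139*(-56) = 7784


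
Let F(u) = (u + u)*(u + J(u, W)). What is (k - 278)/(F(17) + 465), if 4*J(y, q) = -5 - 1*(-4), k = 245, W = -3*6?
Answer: -66/2069 ≈ -0.031899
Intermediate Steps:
W = -18
J(y, q) = -1/4 (J(y, q) = (-5 - 1*(-4))/4 = (-5 + 4)/4 = (1/4)*(-1) = -1/4)
F(u) = 2*u*(-1/4 + u) (F(u) = (u + u)*(u - 1/4) = (2*u)*(-1/4 + u) = 2*u*(-1/4 + u))
(k - 278)/(F(17) + 465) = (245 - 278)/((1/2)*17*(-1 + 4*17) + 465) = -33/((1/2)*17*(-1 + 68) + 465) = -33/((1/2)*17*67 + 465) = -33/(1139/2 + 465) = -33/2069/2 = -33*2/2069 = -66/2069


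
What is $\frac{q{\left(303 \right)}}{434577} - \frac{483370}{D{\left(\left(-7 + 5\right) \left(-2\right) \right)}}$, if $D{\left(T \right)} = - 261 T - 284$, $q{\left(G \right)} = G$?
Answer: $\frac{35010314479}{96186376} \approx 363.98$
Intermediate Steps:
$D{\left(T \right)} = -284 - 261 T$
$\frac{q{\left(303 \right)}}{434577} - \frac{483370}{D{\left(\left(-7 + 5\right) \left(-2\right) \right)}} = \frac{303}{434577} - \frac{483370}{-284 - 261 \left(-7 + 5\right) \left(-2\right)} = 303 \cdot \frac{1}{434577} - \frac{483370}{-284 - 261 \left(\left(-2\right) \left(-2\right)\right)} = \frac{101}{144859} - \frac{483370}{-284 - 1044} = \frac{101}{144859} - \frac{483370}{-1328} = \frac{101}{144859} - - \frac{241685}{664} = \frac{101}{144859} + \frac{241685}{664} = \frac{35010314479}{96186376}$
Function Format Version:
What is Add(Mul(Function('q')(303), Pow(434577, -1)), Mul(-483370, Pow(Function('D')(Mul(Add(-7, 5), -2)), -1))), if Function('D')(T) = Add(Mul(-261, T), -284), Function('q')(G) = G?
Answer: Rational(35010314479, 96186376) ≈ 363.98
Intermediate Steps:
Function('D')(T) = Add(-284, Mul(-261, T))
Add(Mul(Function('q')(303), Pow(434577, -1)), Mul(-483370, Pow(Function('D')(Mul(Add(-7, 5), -2)), -1))) = Add(Mul(303, Pow(434577, -1)), Mul(-483370, Pow(Add(-284, Mul(-261, Mul(Add(-7, 5), -2))), -1))) = Add(Mul(303, Rational(1, 434577)), Mul(-483370, Pow(Add(-284, Mul(-261, Mul(-2, -2))), -1))) = Add(Rational(101, 144859), Mul(-483370, Pow(Add(-284, Mul(-261, 4)), -1))) = Add(Rational(101, 144859), Mul(-483370, Pow(Add(-284, -1044), -1))) = Add(Rational(101, 144859), Mul(-483370, Pow(-1328, -1))) = Add(Rational(101, 144859), Mul(-483370, Rational(-1, 1328))) = Add(Rational(101, 144859), Rational(241685, 664)) = Rational(35010314479, 96186376)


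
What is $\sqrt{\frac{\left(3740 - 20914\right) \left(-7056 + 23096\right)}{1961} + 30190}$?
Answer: $\frac{i \sqrt{424102273570}}{1961} \approx 332.09 i$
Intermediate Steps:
$\sqrt{\frac{\left(3740 - 20914\right) \left(-7056 + 23096\right)}{1961} + 30190} = \sqrt{\left(-17174\right) 16040 \cdot \frac{1}{1961} + 30190} = \sqrt{\left(-275470960\right) \frac{1}{1961} + 30190} = \sqrt{- \frac{275470960}{1961} + 30190} = \sqrt{- \frac{216268370}{1961}} = \frac{i \sqrt{424102273570}}{1961}$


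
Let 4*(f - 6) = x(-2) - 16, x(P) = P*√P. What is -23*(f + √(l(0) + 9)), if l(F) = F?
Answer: -115 + 23*I*√2/2 ≈ -115.0 + 16.263*I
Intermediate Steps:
x(P) = P^(3/2)
f = 2 - I*√2/2 (f = 6 + ((-2)^(3/2) - 16)/4 = 6 + (-2*I*√2 - 16)/4 = 6 + (-16 - 2*I*√2)/4 = 6 + (-4 - I*√2/2) = 2 - I*√2/2 ≈ 2.0 - 0.70711*I)
-23*(f + √(l(0) + 9)) = -23*((2 - I*√2/2) + √(0 + 9)) = -23*((2 - I*√2/2) + √9) = -23*((2 - I*√2/2) + 3) = -23*(5 - I*√2/2) = -115 + 23*I*√2/2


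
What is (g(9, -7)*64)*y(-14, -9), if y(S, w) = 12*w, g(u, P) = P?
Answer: 48384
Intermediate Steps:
(g(9, -7)*64)*y(-14, -9) = (-7*64)*(12*(-9)) = -448*(-108) = 48384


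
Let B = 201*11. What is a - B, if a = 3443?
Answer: 1232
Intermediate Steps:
B = 2211
a - B = 3443 - 1*2211 = 3443 - 2211 = 1232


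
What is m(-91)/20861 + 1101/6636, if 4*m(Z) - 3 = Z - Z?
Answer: 3828823/23072266 ≈ 0.16595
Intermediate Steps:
m(Z) = 3/4 (m(Z) = 3/4 + (Z - Z)/4 = 3/4 + (1/4)*0 = 3/4 + 0 = 3/4)
m(-91)/20861 + 1101/6636 = (3/4)/20861 + 1101/6636 = (3/4)*(1/20861) + 1101*(1/6636) = 3/83444 + 367/2212 = 3828823/23072266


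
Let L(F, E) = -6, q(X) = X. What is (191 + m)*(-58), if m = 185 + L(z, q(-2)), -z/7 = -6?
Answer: -21460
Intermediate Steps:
z = 42 (z = -7*(-6) = 42)
m = 179 (m = 185 - 6 = 179)
(191 + m)*(-58) = (191 + 179)*(-58) = 370*(-58) = -21460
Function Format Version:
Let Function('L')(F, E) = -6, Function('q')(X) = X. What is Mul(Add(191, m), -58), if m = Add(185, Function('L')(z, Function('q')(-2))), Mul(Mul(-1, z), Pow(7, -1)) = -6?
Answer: -21460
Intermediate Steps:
z = 42 (z = Mul(-7, -6) = 42)
m = 179 (m = Add(185, -6) = 179)
Mul(Add(191, m), -58) = Mul(Add(191, 179), -58) = Mul(370, -58) = -21460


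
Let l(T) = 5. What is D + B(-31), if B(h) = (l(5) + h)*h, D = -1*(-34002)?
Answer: 34808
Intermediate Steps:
D = 34002
B(h) = h*(5 + h) (B(h) = (5 + h)*h = h*(5 + h))
D + B(-31) = 34002 - 31*(5 - 31) = 34002 - 31*(-26) = 34002 + 806 = 34808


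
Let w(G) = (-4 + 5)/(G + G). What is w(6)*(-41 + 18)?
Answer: -23/12 ≈ -1.9167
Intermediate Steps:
w(G) = 1/(2*G)
w(6)*(-41 + 18) = ((½)/6)*(-41 + 18) = ((½)*(⅙))*(-23) = (1/12)*(-23) = -23/12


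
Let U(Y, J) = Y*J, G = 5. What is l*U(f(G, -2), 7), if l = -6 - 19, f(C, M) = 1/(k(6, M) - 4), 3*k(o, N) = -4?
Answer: 525/16 ≈ 32.813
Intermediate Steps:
k(o, N) = -4/3 (k(o, N) = (1/3)*(-4) = -4/3)
f(C, M) = -3/16 (f(C, M) = 1/(-4/3 - 4) = 1/(-16/3) = -3/16)
l = -25
U(Y, J) = J*Y
l*U(f(G, -2), 7) = -175*(-3)/16 = -25*(-21/16) = 525/16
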